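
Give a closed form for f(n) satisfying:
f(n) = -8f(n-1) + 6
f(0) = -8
First-order linear non-homogeneous.
Homogeneous solution: f_h(n) = A·(-8)^n.
Try constant particular solution f_p = K: K = -8K + 6 ⇒ K = \frac{2}{3}.
General: f(n) = A·(-8)^n + \frac{2}{3}.
Apply f(0) = -8: A + \frac{2}{3} = -8 ⇒ A = - \frac{26}{3}.
So f(n) = \frac{2}{3} - \frac{26 \left(-8\right)^{n}}{3}.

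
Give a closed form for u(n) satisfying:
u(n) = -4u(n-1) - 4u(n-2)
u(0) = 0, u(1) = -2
Characteristic equation: x² + 4x + 4 = 0, which is (x - (-2))².
Repeated root r = -2.
General solution: u(n) = (A + Bn)·(-2)^n.
From u(0) = 0: A = 0.
From u(1) = -2: (A + B)·(-2) = -2 ⇒ B = 1.
So u(n) = \left(n\right) \cdot (-2)^n.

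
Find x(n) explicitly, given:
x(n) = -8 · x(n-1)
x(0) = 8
Pure geometric recurrence with ratio -8.
By induction x(n) = x(0) · (-8)^n = 8 \left(-8\right)^{n}.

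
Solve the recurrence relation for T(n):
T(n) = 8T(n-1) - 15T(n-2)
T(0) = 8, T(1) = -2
Characteristic equation: x² - 8x + 15 = 0, which factors as (x - (5))(x - (3)) = 0.
Roots r₁ = 5, r₂ = 3 (distinct).
General solution: T(n) = A·(5)^n + B·(3)^n.
From T(0) = 8: A + B = 8.
From T(1) = -2: 5A + 3B = -2.
Solving: A = -13, B = 21.
So T(n) = 21 \cdot 3^{n} - 13 \cdot 5^{n}.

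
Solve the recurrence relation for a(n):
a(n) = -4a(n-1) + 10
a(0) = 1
First-order linear non-homogeneous.
Homogeneous solution: a_h(n) = A·(-4)^n.
Try constant particular solution a_p = K: K = -4K + 10 ⇒ K = 2.
General: a(n) = A·(-4)^n + 2.
Apply a(0) = 1: A + 2 = 1 ⇒ A = -1.
So a(n) = 2 - \left(-4\right)^{n}.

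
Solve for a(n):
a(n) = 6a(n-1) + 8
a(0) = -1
First-order linear non-homogeneous.
Homogeneous solution: a_h(n) = A·(6)^n.
Try constant particular solution a_p = K: K = 6K + 8 ⇒ K = - \frac{8}{5}.
General: a(n) = A·(6)^n - \frac{8}{5}.
Apply a(0) = -1: A - \frac{8}{5} = -1 ⇒ A = \frac{3}{5}.
So a(n) = \frac{3 \cdot 6^{n}}{5} - \frac{8}{5}.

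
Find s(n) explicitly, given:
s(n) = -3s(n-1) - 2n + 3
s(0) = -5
First-order linear with linear forcing.
Homogeneous solution: s_h(n) = A·(-3)^n.
Try particular s_p(n) = pn + q. Substituting:
  pn + q = -3(p(n-1) + q) - 2n + 3.
Matching the n-coefficient: p = -3p - 2 ⇒ p = - \frac{1}{2}.
Matching constants: q = 3p - 3q + 3 ⇒ q = \frac{3}{8}.
General: s(n) = A·(-3)^n - \frac{n}{2} + \frac{3}{8}.
Apply s(0) = -5: A + \frac{3}{8} = -5 ⇒ A = - \frac{43}{8}.
So s(n) = - \frac{43 \left(-3\right)^{n}}{8} - \frac{n}{2} + \frac{3}{8}.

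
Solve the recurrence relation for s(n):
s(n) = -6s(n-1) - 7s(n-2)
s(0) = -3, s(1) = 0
Characteristic equation: x² + 6x + 7 = 0.
Discriminant Δ = (-6)² + 4·(-7) = 8.
Roots r₁,₂ = (-6 ± √8)/2, so r₁ = -3 + \sqrt{2}, r₂ = -3 - \sqrt{2}.
General solution: s(n) = A·r₁^n + B·r₂^n.
From the initial conditions, A + B = -3 and r₁A + r₂B = 0.
Since r₁ - r₂ = √8: A = (0 - (-3)r₂)/√8 = - \frac{9 \sqrt{2}}{4} - \frac{3}{2}, and B = -3 - A = - \frac{3}{2} + \frac{9 \sqrt{2}}{4}.
So s(n) = \left(- \frac{9 \sqrt{2}}{4} - \frac{3}{2}\right)\left(-3 + \sqrt{2}\right)^n + \left(- \frac{3}{2} + \frac{9 \sqrt{2}}{4}\right)\left(-3 - \sqrt{2}\right)^n.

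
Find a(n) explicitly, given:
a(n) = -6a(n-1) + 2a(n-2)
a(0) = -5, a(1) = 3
Characteristic equation: x² + 6x - 2 = 0.
Discriminant Δ = (-6)² + 4·(2) = 44.
Roots r₁,₂ = (-6 ± √44)/2, so r₁ = -3 + \sqrt{11}, r₂ = - \sqrt{11} - 3.
General solution: a(n) = A·r₁^n + B·r₂^n.
From the initial conditions, A + B = -5 and r₁A + r₂B = 3.
Since r₁ - r₂ = √44: A = (3 - (-5)r₂)/√44 = - \frac{5}{2} - \frac{6 \sqrt{11}}{11}, and B = -5 - A = - \frac{5}{2} + \frac{6 \sqrt{11}}{11}.
So a(n) = \left(- \frac{5}{2} - \frac{6 \sqrt{11}}{11}\right)\left(-3 + \sqrt{11}\right)^n + \left(- \frac{5}{2} + \frac{6 \sqrt{11}}{11}\right)\left(- \sqrt{11} - 3\right)^n.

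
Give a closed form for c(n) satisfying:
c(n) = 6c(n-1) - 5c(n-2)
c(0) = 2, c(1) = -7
Characteristic equation: x² - 6x + 5 = 0, which factors as (x - (1))(x - (5)) = 0.
Roots r₁ = 1, r₂ = 5 (distinct).
General solution: c(n) = A·(1)^n + B·(5)^n.
From c(0) = 2: A + B = 2.
From c(1) = -7: A + 5B = -7.
Solving: A = \frac{17}{4}, B = - \frac{9}{4}.
So c(n) = \frac{17}{4} - \frac{9 \cdot 5^{n}}{4}.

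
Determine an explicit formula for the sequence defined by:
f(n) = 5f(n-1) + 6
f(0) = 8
First-order linear non-homogeneous.
Homogeneous solution: f_h(n) = A·(5)^n.
Try constant particular solution f_p = K: K = 5K + 6 ⇒ K = - \frac{3}{2}.
General: f(n) = A·(5)^n - \frac{3}{2}.
Apply f(0) = 8: A - \frac{3}{2} = 8 ⇒ A = \frac{19}{2}.
So f(n) = \frac{19 \cdot 5^{n}}{2} - \frac{3}{2}.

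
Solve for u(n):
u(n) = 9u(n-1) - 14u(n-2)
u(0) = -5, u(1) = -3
Characteristic equation: x² - 9x + 14 = 0, which factors as (x - (7))(x - (2)) = 0.
Roots r₁ = 7, r₂ = 2 (distinct).
General solution: u(n) = A·(7)^n + B·(2)^n.
From u(0) = -5: A + B = -5.
From u(1) = -3: 7A + 2B = -3.
Solving: A = \frac{7}{5}, B = - \frac{32}{5}.
So u(n) = - \frac{32 \cdot 2^{n}}{5} + \frac{7 \cdot 7^{n}}{5}.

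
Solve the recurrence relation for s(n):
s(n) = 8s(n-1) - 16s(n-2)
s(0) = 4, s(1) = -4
Characteristic equation: x² - 8x + 16 = 0, which is (x - (4))².
Repeated root r = 4.
General solution: s(n) = (A + Bn)·(4)^n.
From s(0) = 4: A = 4.
From s(1) = -4: (A + B)·(4) = -4 ⇒ B = -5.
So s(n) = \left(4 - 5 n\right) \cdot (4)^n.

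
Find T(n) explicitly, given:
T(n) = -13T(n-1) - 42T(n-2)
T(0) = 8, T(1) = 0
Characteristic equation: x² + 13x + 42 = 0, which factors as (x - (-7))(x - (-6)) = 0.
Roots r₁ = -7, r₂ = -6 (distinct).
General solution: T(n) = A·(-7)^n + B·(-6)^n.
From T(0) = 8: A + B = 8.
From T(1) = 0: -7A - 6B = 0.
Solving: A = -48, B = 56.
So T(n) = 56 \left(-6\right)^{n} - 48 \left(-7\right)^{n}.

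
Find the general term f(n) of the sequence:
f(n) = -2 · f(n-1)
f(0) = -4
Pure geometric recurrence with ratio -2.
By induction f(n) = f(0) · (-2)^n = - 4 \left(-2\right)^{n}.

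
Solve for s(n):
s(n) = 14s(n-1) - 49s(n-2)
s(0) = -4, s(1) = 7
Characteristic equation: x² - 14x + 49 = 0, which is (x - (7))².
Repeated root r = 7.
General solution: s(n) = (A + Bn)·(7)^n.
From s(0) = -4: A = -4.
From s(1) = 7: (A + B)·(7) = 7 ⇒ B = 5.
So s(n) = \left(5 n - 4\right) \cdot (7)^n.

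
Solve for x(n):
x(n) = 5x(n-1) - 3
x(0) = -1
First-order linear non-homogeneous.
Homogeneous solution: x_h(n) = A·(5)^n.
Try constant particular solution x_p = K: K = 5K - 3 ⇒ K = \frac{3}{4}.
General: x(n) = A·(5)^n + \frac{3}{4}.
Apply x(0) = -1: A + \frac{3}{4} = -1 ⇒ A = - \frac{7}{4}.
So x(n) = \frac{3}{4} - \frac{7 \cdot 5^{n}}{4}.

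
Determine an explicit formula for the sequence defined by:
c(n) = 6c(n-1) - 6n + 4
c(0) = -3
First-order linear with linear forcing.
Homogeneous solution: c_h(n) = A·(6)^n.
Try particular c_p(n) = pn + q. Substituting:
  pn + q = 6(p(n-1) + q) - 6n + 4.
Matching the n-coefficient: p = 6p - 6 ⇒ p = \frac{6}{5}.
Matching constants: q = -6p + 6q + 4 ⇒ q = \frac{16}{25}.
General: c(n) = A·(6)^n + \frac{6 n}{5} + \frac{16}{25}.
Apply c(0) = -3: A + \frac{16}{25} = -3 ⇒ A = - \frac{91}{25}.
So c(n) = - \frac{91 \cdot 6^{n}}{25} + \frac{6 n}{5} + \frac{16}{25}.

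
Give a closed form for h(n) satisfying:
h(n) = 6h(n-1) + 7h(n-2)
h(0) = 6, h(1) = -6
Characteristic equation: x² - 6x - 7 = 0, which factors as (x - (-1))(x - (7)) = 0.
Roots r₁ = -1, r₂ = 7 (distinct).
General solution: h(n) = A·(-1)^n + B·(7)^n.
From h(0) = 6: A + B = 6.
From h(1) = -6: -A + 7B = -6.
Solving: A = 6, B = 0.
So h(n) = 6 \left(-1\right)^{n}.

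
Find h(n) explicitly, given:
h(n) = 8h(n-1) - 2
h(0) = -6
First-order linear non-homogeneous.
Homogeneous solution: h_h(n) = A·(8)^n.
Try constant particular solution h_p = K: K = 8K - 2 ⇒ K = \frac{2}{7}.
General: h(n) = A·(8)^n + \frac{2}{7}.
Apply h(0) = -6: A + \frac{2}{7} = -6 ⇒ A = - \frac{44}{7}.
So h(n) = \frac{2}{7} - \frac{44 \cdot 8^{n}}{7}.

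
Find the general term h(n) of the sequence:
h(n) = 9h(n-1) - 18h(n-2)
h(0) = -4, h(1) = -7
Characteristic equation: x² - 9x + 18 = 0, which factors as (x - (3))(x - (6)) = 0.
Roots r₁ = 3, r₂ = 6 (distinct).
General solution: h(n) = A·(3)^n + B·(6)^n.
From h(0) = -4: A + B = -4.
From h(1) = -7: 3A + 6B = -7.
Solving: A = - \frac{17}{3}, B = \frac{5}{3}.
So h(n) = - \frac{17 \cdot 3^{n}}{3} + \frac{5 \cdot 6^{n}}{3}.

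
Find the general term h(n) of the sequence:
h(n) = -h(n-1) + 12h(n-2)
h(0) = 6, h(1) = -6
Characteristic equation: x² + x - 12 = 0, which factors as (x - (3))(x - (-4)) = 0.
Roots r₁ = 3, r₂ = -4 (distinct).
General solution: h(n) = A·(3)^n + B·(-4)^n.
From h(0) = 6: A + B = 6.
From h(1) = -6: 3A - 4B = -6.
Solving: A = \frac{18}{7}, B = \frac{24}{7}.
So h(n) = \frac{24 \left(-4\right)^{n}}{7} + \frac{18 \cdot 3^{n}}{7}.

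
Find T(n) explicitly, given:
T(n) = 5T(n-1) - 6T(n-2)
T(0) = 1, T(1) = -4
Characteristic equation: x² - 5x + 6 = 0, which factors as (x - (2))(x - (3)) = 0.
Roots r₁ = 2, r₂ = 3 (distinct).
General solution: T(n) = A·(2)^n + B·(3)^n.
From T(0) = 1: A + B = 1.
From T(1) = -4: 2A + 3B = -4.
Solving: A = 7, B = -6.
So T(n) = 7 \cdot 2^{n} - 6 \cdot 3^{n}.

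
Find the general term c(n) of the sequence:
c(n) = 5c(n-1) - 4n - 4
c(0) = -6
First-order linear with linear forcing.
Homogeneous solution: c_h(n) = A·(5)^n.
Try particular c_p(n) = pn + q. Substituting:
  pn + q = 5(p(n-1) + q) - 4n - 4.
Matching the n-coefficient: p = 5p - 4 ⇒ p = 1.
Matching constants: q = -5p + 5q - 4 ⇒ q = \frac{9}{4}.
General: c(n) = A·(5)^n + n + \frac{9}{4}.
Apply c(0) = -6: A + \frac{9}{4} = -6 ⇒ A = - \frac{33}{4}.
So c(n) = - \frac{33 \cdot 5^{n}}{4} + n + \frac{9}{4}.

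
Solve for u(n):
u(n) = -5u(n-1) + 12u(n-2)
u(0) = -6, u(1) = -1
Characteristic equation: x² + 5x - 12 = 0.
Discriminant Δ = (-5)² + 4·(12) = 73.
Roots r₁,₂ = (-5 ± √73)/2, so r₁ = - \frac{5}{2} + \frac{\sqrt{73}}{2}, r₂ = - \frac{\sqrt{73}}{2} - \frac{5}{2}.
General solution: u(n) = A·r₁^n + B·r₂^n.
From the initial conditions, A + B = -6 and r₁A + r₂B = -1.
Since r₁ - r₂ = √73: A = (-1 - (-6)r₂)/√73 = -3 - \frac{16 \sqrt{73}}{73}, and B = -6 - A = -3 + \frac{16 \sqrt{73}}{73}.
So u(n) = \left(-3 - \frac{16 \sqrt{73}}{73}\right)\left(- \frac{5}{2} + \frac{\sqrt{73}}{2}\right)^n + \left(-3 + \frac{16 \sqrt{73}}{73}\right)\left(- \frac{\sqrt{73}}{2} - \frac{5}{2}\right)^n.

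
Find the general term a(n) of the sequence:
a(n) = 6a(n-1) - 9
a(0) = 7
First-order linear non-homogeneous.
Homogeneous solution: a_h(n) = A·(6)^n.
Try constant particular solution a_p = K: K = 6K - 9 ⇒ K = \frac{9}{5}.
General: a(n) = A·(6)^n + \frac{9}{5}.
Apply a(0) = 7: A + \frac{9}{5} = 7 ⇒ A = \frac{26}{5}.
So a(n) = \frac{26 \cdot 6^{n}}{5} + \frac{9}{5}.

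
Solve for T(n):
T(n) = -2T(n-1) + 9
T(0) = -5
First-order linear non-homogeneous.
Homogeneous solution: T_h(n) = A·(-2)^n.
Try constant particular solution T_p = K: K = -2K + 9 ⇒ K = 3.
General: T(n) = A·(-2)^n + 3.
Apply T(0) = -5: A + 3 = -5 ⇒ A = -8.
So T(n) = 3 - 8 \left(-2\right)^{n}.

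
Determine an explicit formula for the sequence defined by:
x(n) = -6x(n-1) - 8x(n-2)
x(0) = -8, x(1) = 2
Characteristic equation: x² + 6x + 8 = 0, which factors as (x - (-2))(x - (-4)) = 0.
Roots r₁ = -2, r₂ = -4 (distinct).
General solution: x(n) = A·(-2)^n + B·(-4)^n.
From x(0) = -8: A + B = -8.
From x(1) = 2: -2A - 4B = 2.
Solving: A = -15, B = 7.
So x(n) = - 15 \left(-2\right)^{n} + 7 \left(-4\right)^{n}.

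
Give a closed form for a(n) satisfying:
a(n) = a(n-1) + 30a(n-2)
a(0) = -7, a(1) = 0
Characteristic equation: x² - x - 30 = 0, which factors as (x - (-5))(x - (6)) = 0.
Roots r₁ = -5, r₂ = 6 (distinct).
General solution: a(n) = A·(-5)^n + B·(6)^n.
From a(0) = -7: A + B = -7.
From a(1) = 0: -5A + 6B = 0.
Solving: A = - \frac{42}{11}, B = - \frac{35}{11}.
So a(n) = - \frac{42 \left(-5\right)^{n}}{11} - \frac{35 \cdot 6^{n}}{11}.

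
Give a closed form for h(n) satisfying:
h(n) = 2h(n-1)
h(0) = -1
This is a homogeneous first-order recurrence with ratio 2.
By induction h(n) = h(0) · (2)^n = - 2^{n}.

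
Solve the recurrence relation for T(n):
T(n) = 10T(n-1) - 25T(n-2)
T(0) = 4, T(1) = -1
Characteristic equation: x² - 10x + 25 = 0, which is (x - (5))².
Repeated root r = 5.
General solution: T(n) = (A + Bn)·(5)^n.
From T(0) = 4: A = 4.
From T(1) = -1: (A + B)·(5) = -1 ⇒ B = - \frac{21}{5}.
So T(n) = \left(4 - \frac{21 n}{5}\right) \cdot (5)^n.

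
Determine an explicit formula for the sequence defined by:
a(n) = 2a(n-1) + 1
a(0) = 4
First-order linear non-homogeneous.
Homogeneous solution: a_h(n) = A·(2)^n.
Try constant particular solution a_p = K: K = 2K + 1 ⇒ K = -1.
General: a(n) = A·(2)^n - 1.
Apply a(0) = 4: A - 1 = 4 ⇒ A = 5.
So a(n) = 5 \cdot 2^{n} - 1.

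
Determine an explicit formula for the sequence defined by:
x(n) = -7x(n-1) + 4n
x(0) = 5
First-order linear with linear forcing.
Homogeneous solution: x_h(n) = A·(-7)^n.
Try particular x_p(n) = pn + q. Substituting:
  pn + q = -7(p(n-1) + q) + 4n.
Matching the n-coefficient: p = -7p + 4 ⇒ p = \frac{1}{2}.
Matching constants: q = 7p - 7q ⇒ q = \frac{7}{16}.
General: x(n) = A·(-7)^n + \frac{n}{2} + \frac{7}{16}.
Apply x(0) = 5: A + \frac{7}{16} = 5 ⇒ A = \frac{73}{16}.
So x(n) = \frac{73 \left(-7\right)^{n}}{16} + \frac{n}{2} + \frac{7}{16}.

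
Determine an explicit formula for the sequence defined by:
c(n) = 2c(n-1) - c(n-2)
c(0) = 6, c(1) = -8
Characteristic equation: x² - 2x + 1 = 0, which is (x - (1))².
Repeated root r = 1.
General solution: c(n) = (A + Bn)·(1)^n.
From c(0) = 6: A = 6.
From c(1) = -8: (A + B)·(1) = -8 ⇒ B = -14.
So c(n) = \left(6 - 14 n\right) \cdot (1)^n.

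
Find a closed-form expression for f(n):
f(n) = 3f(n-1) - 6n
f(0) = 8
First-order linear with linear forcing.
Homogeneous solution: f_h(n) = A·(3)^n.
Try particular f_p(n) = pn + q. Substituting:
  pn + q = 3(p(n-1) + q) - 6n.
Matching the n-coefficient: p = 3p - 6 ⇒ p = 3.
Matching constants: q = -3p + 3q ⇒ q = \frac{9}{2}.
General: f(n) = A·(3)^n + 3 n + \frac{9}{2}.
Apply f(0) = 8: A + \frac{9}{2} = 8 ⇒ A = \frac{7}{2}.
So f(n) = \frac{7 \cdot 3^{n}}{2} + 3 n + \frac{9}{2}.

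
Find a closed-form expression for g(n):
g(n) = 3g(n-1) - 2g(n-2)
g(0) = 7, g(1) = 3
Characteristic equation: x² - 3x + 2 = 0, which factors as (x - (2))(x - (1)) = 0.
Roots r₁ = 2, r₂ = 1 (distinct).
General solution: g(n) = A·(2)^n + B·(1)^n.
From g(0) = 7: A + B = 7.
From g(1) = 3: 2A + B = 3.
Solving: A = -4, B = 11.
So g(n) = 11 - 4 \cdot 2^{n}.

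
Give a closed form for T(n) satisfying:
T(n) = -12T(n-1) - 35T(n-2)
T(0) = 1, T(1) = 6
Characteristic equation: x² + 12x + 35 = 0, which factors as (x - (-7))(x - (-5)) = 0.
Roots r₁ = -7, r₂ = -5 (distinct).
General solution: T(n) = A·(-7)^n + B·(-5)^n.
From T(0) = 1: A + B = 1.
From T(1) = 6: -7A - 5B = 6.
Solving: A = - \frac{11}{2}, B = \frac{13}{2}.
So T(n) = \frac{13 \left(-5\right)^{n}}{2} - \frac{11 \left(-7\right)^{n}}{2}.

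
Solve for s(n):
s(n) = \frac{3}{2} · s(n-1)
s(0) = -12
Pure geometric recurrence with ratio \frac{3}{2}.
By induction s(n) = s(0) · (\frac{3}{2})^n = - 12 \left(\frac{3}{2}\right)^{n}.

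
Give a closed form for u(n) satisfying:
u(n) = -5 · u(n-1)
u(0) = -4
Pure geometric recurrence with ratio -5.
By induction u(n) = u(0) · (-5)^n = - 4 \left(-5\right)^{n}.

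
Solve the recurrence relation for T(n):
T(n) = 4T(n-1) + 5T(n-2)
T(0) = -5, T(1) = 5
Characteristic equation: x² - 4x - 5 = 0, which factors as (x - (-1))(x - (5)) = 0.
Roots r₁ = -1, r₂ = 5 (distinct).
General solution: T(n) = A·(-1)^n + B·(5)^n.
From T(0) = -5: A + B = -5.
From T(1) = 5: -A + 5B = 5.
Solving: A = -5, B = 0.
So T(n) = - 5 \left(-1\right)^{n}.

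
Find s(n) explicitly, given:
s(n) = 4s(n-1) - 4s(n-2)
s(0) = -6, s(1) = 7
Characteristic equation: x² - 4x + 4 = 0, which is (x - (2))².
Repeated root r = 2.
General solution: s(n) = (A + Bn)·(2)^n.
From s(0) = -6: A = -6.
From s(1) = 7: (A + B)·(2) = 7 ⇒ B = \frac{19}{2}.
So s(n) = \left(\frac{19 n}{2} - 6\right) \cdot (2)^n.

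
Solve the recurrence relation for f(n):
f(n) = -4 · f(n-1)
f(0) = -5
Pure geometric recurrence with ratio -4.
By induction f(n) = f(0) · (-4)^n = - 5 \left(-4\right)^{n}.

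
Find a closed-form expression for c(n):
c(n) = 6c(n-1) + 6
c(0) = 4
First-order linear non-homogeneous.
Homogeneous solution: c_h(n) = A·(6)^n.
Try constant particular solution c_p = K: K = 6K + 6 ⇒ K = - \frac{6}{5}.
General: c(n) = A·(6)^n - \frac{6}{5}.
Apply c(0) = 4: A - \frac{6}{5} = 4 ⇒ A = \frac{26}{5}.
So c(n) = \frac{26 \cdot 6^{n}}{5} - \frac{6}{5}.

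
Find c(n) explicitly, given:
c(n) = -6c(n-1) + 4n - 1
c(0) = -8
First-order linear with linear forcing.
Homogeneous solution: c_h(n) = A·(-6)^n.
Try particular c_p(n) = pn + q. Substituting:
  pn + q = -6(p(n-1) + q) + 4n - 1.
Matching the n-coefficient: p = -6p + 4 ⇒ p = \frac{4}{7}.
Matching constants: q = 6p - 6q - 1 ⇒ q = \frac{17}{49}.
General: c(n) = A·(-6)^n + \frac{4 n}{7} + \frac{17}{49}.
Apply c(0) = -8: A + \frac{17}{49} = -8 ⇒ A = - \frac{409}{49}.
So c(n) = - \frac{409 \left(-6\right)^{n}}{49} + \frac{4 n}{7} + \frac{17}{49}.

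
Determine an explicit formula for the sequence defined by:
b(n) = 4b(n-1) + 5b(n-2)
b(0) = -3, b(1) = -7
Characteristic equation: x² - 4x - 5 = 0, which factors as (x - (-1))(x - (5)) = 0.
Roots r₁ = -1, r₂ = 5 (distinct).
General solution: b(n) = A·(-1)^n + B·(5)^n.
From b(0) = -3: A + B = -3.
From b(1) = -7: -A + 5B = -7.
Solving: A = - \frac{4}{3}, B = - \frac{5}{3}.
So b(n) = - \frac{4 \left(-1\right)^{n}}{3} - \frac{5 \cdot 5^{n}}{3}.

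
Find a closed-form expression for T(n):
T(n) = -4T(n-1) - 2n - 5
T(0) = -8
First-order linear with linear forcing.
Homogeneous solution: T_h(n) = A·(-4)^n.
Try particular T_p(n) = pn + q. Substituting:
  pn + q = -4(p(n-1) + q) - 2n - 5.
Matching the n-coefficient: p = -4p - 2 ⇒ p = - \frac{2}{5}.
Matching constants: q = 4p - 4q - 5 ⇒ q = - \frac{33}{25}.
General: T(n) = A·(-4)^n - \frac{2 n}{5} - \frac{33}{25}.
Apply T(0) = -8: A - \frac{33}{25} = -8 ⇒ A = - \frac{167}{25}.
So T(n) = - \frac{167 \left(-4\right)^{n}}{25} - \frac{2 n}{5} - \frac{33}{25}.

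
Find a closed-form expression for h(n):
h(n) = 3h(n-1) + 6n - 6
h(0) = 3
First-order linear with linear forcing.
Homogeneous solution: h_h(n) = A·(3)^n.
Try particular h_p(n) = pn + q. Substituting:
  pn + q = 3(p(n-1) + q) + 6n - 6.
Matching the n-coefficient: p = 3p + 6 ⇒ p = -3.
Matching constants: q = -3p + 3q - 6 ⇒ q = - \frac{3}{2}.
General: h(n) = A·(3)^n - 3 n - \frac{3}{2}.
Apply h(0) = 3: A - \frac{3}{2} = 3 ⇒ A = \frac{9}{2}.
So h(n) = \frac{9 \cdot 3^{n}}{2} - 3 n - \frac{3}{2}.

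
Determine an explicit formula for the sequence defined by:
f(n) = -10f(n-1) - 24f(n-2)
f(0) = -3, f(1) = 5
Characteristic equation: x² + 10x + 24 = 0, which factors as (x - (-6))(x - (-4)) = 0.
Roots r₁ = -6, r₂ = -4 (distinct).
General solution: f(n) = A·(-6)^n + B·(-4)^n.
From f(0) = -3: A + B = -3.
From f(1) = 5: -6A - 4B = 5.
Solving: A = \frac{7}{2}, B = - \frac{13}{2}.
So f(n) = - \frac{13 \left(-4\right)^{n}}{2} + \frac{7 \left(-6\right)^{n}}{2}.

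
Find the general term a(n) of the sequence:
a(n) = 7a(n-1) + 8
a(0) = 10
First-order linear non-homogeneous.
Homogeneous solution: a_h(n) = A·(7)^n.
Try constant particular solution a_p = K: K = 7K + 8 ⇒ K = - \frac{4}{3}.
General: a(n) = A·(7)^n - \frac{4}{3}.
Apply a(0) = 10: A - \frac{4}{3} = 10 ⇒ A = \frac{34}{3}.
So a(n) = \frac{34 \cdot 7^{n}}{3} - \frac{4}{3}.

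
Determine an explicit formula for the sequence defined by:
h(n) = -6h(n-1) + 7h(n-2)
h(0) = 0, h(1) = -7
Characteristic equation: x² + 6x - 7 = 0, which factors as (x - (-7))(x - (1)) = 0.
Roots r₁ = -7, r₂ = 1 (distinct).
General solution: h(n) = A·(-7)^n + B·(1)^n.
From h(0) = 0: A + B = 0.
From h(1) = -7: -7A + B = -7.
Solving: A = \frac{7}{8}, B = - \frac{7}{8}.
So h(n) = \frac{7 \left(-7\right)^{n}}{8} - \frac{7}{8}.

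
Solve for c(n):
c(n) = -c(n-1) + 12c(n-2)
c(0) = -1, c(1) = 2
Characteristic equation: x² + x - 12 = 0, which factors as (x - (-4))(x - (3)) = 0.
Roots r₁ = -4, r₂ = 3 (distinct).
General solution: c(n) = A·(-4)^n + B·(3)^n.
From c(0) = -1: A + B = -1.
From c(1) = 2: -4A + 3B = 2.
Solving: A = - \frac{5}{7}, B = - \frac{2}{7}.
So c(n) = - \frac{5 \left(-4\right)^{n}}{7} - \frac{2 \cdot 3^{n}}{7}.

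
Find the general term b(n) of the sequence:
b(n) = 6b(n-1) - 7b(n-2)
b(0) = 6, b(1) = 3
Characteristic equation: x² - 6x + 7 = 0.
Discriminant Δ = (6)² + 4·(-7) = 8.
Roots r₁,₂ = (6 ± √8)/2, so r₁ = \sqrt{2} + 3, r₂ = 3 - \sqrt{2}.
General solution: b(n) = A·r₁^n + B·r₂^n.
From the initial conditions, A + B = 6 and r₁A + r₂B = 3.
Since r₁ - r₂ = √8: A = (3 - (6)r₂)/√8 = 3 - \frac{15 \sqrt{2}}{4}, and B = 6 - A = 3 + \frac{15 \sqrt{2}}{4}.
So b(n) = \left(3 - \frac{15 \sqrt{2}}{4}\right)\left(\sqrt{2} + 3\right)^n + \left(3 + \frac{15 \sqrt{2}}{4}\right)\left(3 - \sqrt{2}\right)^n.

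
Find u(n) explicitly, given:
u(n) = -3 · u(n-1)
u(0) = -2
Pure geometric recurrence with ratio -3.
By induction u(n) = u(0) · (-3)^n = - 2 \left(-3\right)^{n}.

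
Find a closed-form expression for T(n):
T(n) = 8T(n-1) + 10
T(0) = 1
First-order linear non-homogeneous.
Homogeneous solution: T_h(n) = A·(8)^n.
Try constant particular solution T_p = K: K = 8K + 10 ⇒ K = - \frac{10}{7}.
General: T(n) = A·(8)^n - \frac{10}{7}.
Apply T(0) = 1: A - \frac{10}{7} = 1 ⇒ A = \frac{17}{7}.
So T(n) = \frac{17 \cdot 8^{n}}{7} - \frac{10}{7}.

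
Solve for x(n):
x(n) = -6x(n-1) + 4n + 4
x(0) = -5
First-order linear with linear forcing.
Homogeneous solution: x_h(n) = A·(-6)^n.
Try particular x_p(n) = pn + q. Substituting:
  pn + q = -6(p(n-1) + q) + 4n + 4.
Matching the n-coefficient: p = -6p + 4 ⇒ p = \frac{4}{7}.
Matching constants: q = 6p - 6q + 4 ⇒ q = \frac{52}{49}.
General: x(n) = A·(-6)^n + \frac{4 n}{7} + \frac{52}{49}.
Apply x(0) = -5: A + \frac{52}{49} = -5 ⇒ A = - \frac{297}{49}.
So x(n) = - \frac{297 \left(-6\right)^{n}}{49} + \frac{4 n}{7} + \frac{52}{49}.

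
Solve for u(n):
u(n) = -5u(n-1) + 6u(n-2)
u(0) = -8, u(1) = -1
Characteristic equation: x² + 5x - 6 = 0, which factors as (x - (-6))(x - (1)) = 0.
Roots r₁ = -6, r₂ = 1 (distinct).
General solution: u(n) = A·(-6)^n + B·(1)^n.
From u(0) = -8: A + B = -8.
From u(1) = -1: -6A + B = -1.
Solving: A = -1, B = -7.
So u(n) = - \left(-6\right)^{n} - 7.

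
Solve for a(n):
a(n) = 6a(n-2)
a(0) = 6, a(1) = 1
Characteristic equation: x² - 6 = 0.
Discriminant Δ = (0)² + 4·(6) = 24.
Roots r₁,₂ = (0 ± √24)/2, so r₁ = \sqrt{6}, r₂ = - \sqrt{6}.
General solution: a(n) = A·r₁^n + B·r₂^n.
From the initial conditions, A + B = 6 and r₁A + r₂B = 1.
Since r₁ - r₂ = √24: A = (1 - (6)r₂)/√24 = \frac{\sqrt{6}}{12} + 3, and B = 6 - A = 3 - \frac{\sqrt{6}}{12}.
So a(n) = \left(\frac{\sqrt{6}}{12} + 3\right)\left(\sqrt{6}\right)^n + \left(3 - \frac{\sqrt{6}}{12}\right)\left(- \sqrt{6}\right)^n.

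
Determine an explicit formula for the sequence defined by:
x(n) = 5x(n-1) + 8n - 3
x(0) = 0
First-order linear with linear forcing.
Homogeneous solution: x_h(n) = A·(5)^n.
Try particular x_p(n) = pn + q. Substituting:
  pn + q = 5(p(n-1) + q) + 8n - 3.
Matching the n-coefficient: p = 5p + 8 ⇒ p = -2.
Matching constants: q = -5p + 5q - 3 ⇒ q = - \frac{7}{4}.
General: x(n) = A·(5)^n - 2 n - \frac{7}{4}.
Apply x(0) = 0: A - \frac{7}{4} = 0 ⇒ A = \frac{7}{4}.
So x(n) = \frac{7 \cdot 5^{n}}{4} - 2 n - \frac{7}{4}.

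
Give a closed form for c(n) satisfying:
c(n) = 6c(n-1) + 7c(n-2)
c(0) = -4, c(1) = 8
Characteristic equation: x² - 6x - 7 = 0, which factors as (x - (7))(x - (-1)) = 0.
Roots r₁ = 7, r₂ = -1 (distinct).
General solution: c(n) = A·(7)^n + B·(-1)^n.
From c(0) = -4: A + B = -4.
From c(1) = 8: 7A - B = 8.
Solving: A = \frac{1}{2}, B = - \frac{9}{2}.
So c(n) = - \frac{9 \left(-1\right)^{n}}{2} + \frac{7^{n}}{2}.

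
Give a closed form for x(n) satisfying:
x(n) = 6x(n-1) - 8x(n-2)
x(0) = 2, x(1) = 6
Characteristic equation: x² - 6x + 8 = 0, which factors as (x - (2))(x - (4)) = 0.
Roots r₁ = 2, r₂ = 4 (distinct).
General solution: x(n) = A·(2)^n + B·(4)^n.
From x(0) = 2: A + B = 2.
From x(1) = 6: 2A + 4B = 6.
Solving: A = 1, B = 1.
So x(n) = 2^{n} + 4^{n}.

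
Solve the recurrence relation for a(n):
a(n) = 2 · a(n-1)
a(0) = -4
Pure geometric recurrence with ratio 2.
By induction a(n) = a(0) · (2)^n = - 4 \cdot 2^{n}.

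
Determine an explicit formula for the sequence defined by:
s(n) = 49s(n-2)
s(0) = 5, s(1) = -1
Characteristic equation: x² - 49 = 0, which factors as (x - (-7))(x - (7)) = 0.
Roots r₁ = -7, r₂ = 7 (distinct).
General solution: s(n) = A·(-7)^n + B·(7)^n.
From s(0) = 5: A + B = 5.
From s(1) = -1: -7A + 7B = -1.
Solving: A = \frac{18}{7}, B = \frac{17}{7}.
So s(n) = \frac{18 \left(-7\right)^{n}}{7} + \frac{17 \cdot 7^{n}}{7}.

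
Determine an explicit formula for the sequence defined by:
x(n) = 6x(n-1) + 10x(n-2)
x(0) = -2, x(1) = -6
Characteristic equation: x² - 6x - 10 = 0.
Discriminant Δ = (6)² + 4·(10) = 76.
Roots r₁,₂ = (6 ± √76)/2, so r₁ = 3 + \sqrt{19}, r₂ = 3 - \sqrt{19}.
General solution: x(n) = A·r₁^n + B·r₂^n.
From the initial conditions, A + B = -2 and r₁A + r₂B = -6.
Since r₁ - r₂ = √76: A = (-6 - (-2)r₂)/√76 = -1, and B = -2 - A = -1.
So x(n) = \left(-1\right)\left(3 + \sqrt{19}\right)^n + \left(-1\right)\left(3 - \sqrt{19}\right)^n.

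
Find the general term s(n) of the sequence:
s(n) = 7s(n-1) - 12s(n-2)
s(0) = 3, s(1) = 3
Characteristic equation: x² - 7x + 12 = 0, which factors as (x - (3))(x - (4)) = 0.
Roots r₁ = 3, r₂ = 4 (distinct).
General solution: s(n) = A·(3)^n + B·(4)^n.
From s(0) = 3: A + B = 3.
From s(1) = 3: 3A + 4B = 3.
Solving: A = 9, B = -6.
So s(n) = 9 \cdot 3^{n} - 6 \cdot 4^{n}.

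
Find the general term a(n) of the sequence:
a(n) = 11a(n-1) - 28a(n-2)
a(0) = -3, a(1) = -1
Characteristic equation: x² - 11x + 28 = 0, which factors as (x - (7))(x - (4)) = 0.
Roots r₁ = 7, r₂ = 4 (distinct).
General solution: a(n) = A·(7)^n + B·(4)^n.
From a(0) = -3: A + B = -3.
From a(1) = -1: 7A + 4B = -1.
Solving: A = \frac{11}{3}, B = - \frac{20}{3}.
So a(n) = - \frac{20 \cdot 4^{n}}{3} + \frac{11 \cdot 7^{n}}{3}.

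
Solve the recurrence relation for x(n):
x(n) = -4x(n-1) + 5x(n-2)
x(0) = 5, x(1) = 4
Characteristic equation: x² + 4x - 5 = 0, which factors as (x - (-5))(x - (1)) = 0.
Roots r₁ = -5, r₂ = 1 (distinct).
General solution: x(n) = A·(-5)^n + B·(1)^n.
From x(0) = 5: A + B = 5.
From x(1) = 4: -5A + B = 4.
Solving: A = \frac{1}{6}, B = \frac{29}{6}.
So x(n) = \frac{\left(-5\right)^{n}}{6} + \frac{29}{6}.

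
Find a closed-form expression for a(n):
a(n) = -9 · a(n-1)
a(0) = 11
Pure geometric recurrence with ratio -9.
By induction a(n) = a(0) · (-9)^n = 11 \left(-9\right)^{n}.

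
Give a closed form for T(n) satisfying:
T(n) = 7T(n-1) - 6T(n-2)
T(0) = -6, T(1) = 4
Characteristic equation: x² - 7x + 6 = 0, which factors as (x - (6))(x - (1)) = 0.
Roots r₁ = 6, r₂ = 1 (distinct).
General solution: T(n) = A·(6)^n + B·(1)^n.
From T(0) = -6: A + B = -6.
From T(1) = 4: 6A + B = 4.
Solving: A = 2, B = -8.
So T(n) = 2 \cdot 6^{n} - 8.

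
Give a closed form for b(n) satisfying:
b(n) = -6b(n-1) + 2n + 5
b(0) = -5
First-order linear with linear forcing.
Homogeneous solution: b_h(n) = A·(-6)^n.
Try particular b_p(n) = pn + q. Substituting:
  pn + q = -6(p(n-1) + q) + 2n + 5.
Matching the n-coefficient: p = -6p + 2 ⇒ p = \frac{2}{7}.
Matching constants: q = 6p - 6q + 5 ⇒ q = \frac{47}{49}.
General: b(n) = A·(-6)^n + \frac{2 n}{7} + \frac{47}{49}.
Apply b(0) = -5: A + \frac{47}{49} = -5 ⇒ A = - \frac{292}{49}.
So b(n) = - \frac{292 \left(-6\right)^{n}}{49} + \frac{2 n}{7} + \frac{47}{49}.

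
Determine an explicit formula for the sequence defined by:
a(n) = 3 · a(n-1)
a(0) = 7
Pure geometric recurrence with ratio 3.
By induction a(n) = a(0) · (3)^n = 7 \cdot 3^{n}.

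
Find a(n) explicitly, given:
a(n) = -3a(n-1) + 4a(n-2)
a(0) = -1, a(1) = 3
Characteristic equation: x² + 3x - 4 = 0, which factors as (x - (-4))(x - (1)) = 0.
Roots r₁ = -4, r₂ = 1 (distinct).
General solution: a(n) = A·(-4)^n + B·(1)^n.
From a(0) = -1: A + B = -1.
From a(1) = 3: -4A + B = 3.
Solving: A = - \frac{4}{5}, B = - \frac{1}{5}.
So a(n) = - \frac{4 \left(-4\right)^{n}}{5} - \frac{1}{5}.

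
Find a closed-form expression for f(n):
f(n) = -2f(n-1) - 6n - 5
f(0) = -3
First-order linear with linear forcing.
Homogeneous solution: f_h(n) = A·(-2)^n.
Try particular f_p(n) = pn + q. Substituting:
  pn + q = -2(p(n-1) + q) - 6n - 5.
Matching the n-coefficient: p = -2p - 6 ⇒ p = -2.
Matching constants: q = 2p - 2q - 5 ⇒ q = -3.
General: f(n) = A·(-2)^n - 2 n - 3.
Apply f(0) = -3: A - 3 = -3 ⇒ A = 0.
So f(n) = - 2 n - 3.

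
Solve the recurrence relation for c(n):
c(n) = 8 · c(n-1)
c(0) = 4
Pure geometric recurrence with ratio 8.
By induction c(n) = c(0) · (8)^n = 4 \cdot 8^{n}.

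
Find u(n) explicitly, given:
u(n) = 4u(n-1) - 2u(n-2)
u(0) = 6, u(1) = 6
Characteristic equation: x² - 4x + 2 = 0.
Discriminant Δ = (4)² + 4·(-2) = 8.
Roots r₁,₂ = (4 ± √8)/2, so r₁ = \sqrt{2} + 2, r₂ = 2 - \sqrt{2}.
General solution: u(n) = A·r₁^n + B·r₂^n.
From the initial conditions, A + B = 6 and r₁A + r₂B = 6.
Since r₁ - r₂ = √8: A = (6 - (6)r₂)/√8 = 3 - \frac{3 \sqrt{2}}{2}, and B = 6 - A = \frac{3 \sqrt{2}}{2} + 3.
So u(n) = \left(3 - \frac{3 \sqrt{2}}{2}\right)\left(\sqrt{2} + 2\right)^n + \left(\frac{3 \sqrt{2}}{2} + 3\right)\left(2 - \sqrt{2}\right)^n.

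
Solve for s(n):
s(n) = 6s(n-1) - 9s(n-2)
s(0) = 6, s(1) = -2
Characteristic equation: x² - 6x + 9 = 0, which is (x - (3))².
Repeated root r = 3.
General solution: s(n) = (A + Bn)·(3)^n.
From s(0) = 6: A = 6.
From s(1) = -2: (A + B)·(3) = -2 ⇒ B = - \frac{20}{3}.
So s(n) = \left(6 - \frac{20 n}{3}\right) \cdot (3)^n.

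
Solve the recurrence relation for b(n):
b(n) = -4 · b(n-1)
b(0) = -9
Pure geometric recurrence with ratio -4.
By induction b(n) = b(0) · (-4)^n = - 9 \left(-4\right)^{n}.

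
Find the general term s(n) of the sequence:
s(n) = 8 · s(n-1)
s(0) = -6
Pure geometric recurrence with ratio 8.
By induction s(n) = s(0) · (8)^n = - 6 \cdot 8^{n}.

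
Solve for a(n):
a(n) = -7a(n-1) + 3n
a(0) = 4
First-order linear with linear forcing.
Homogeneous solution: a_h(n) = A·(-7)^n.
Try particular a_p(n) = pn + q. Substituting:
  pn + q = -7(p(n-1) + q) + 3n.
Matching the n-coefficient: p = -7p + 3 ⇒ p = \frac{3}{8}.
Matching constants: q = 7p - 7q ⇒ q = \frac{21}{64}.
General: a(n) = A·(-7)^n + \frac{3 n}{8} + \frac{21}{64}.
Apply a(0) = 4: A + \frac{21}{64} = 4 ⇒ A = \frac{235}{64}.
So a(n) = \frac{235 \left(-7\right)^{n}}{64} + \frac{3 n}{8} + \frac{21}{64}.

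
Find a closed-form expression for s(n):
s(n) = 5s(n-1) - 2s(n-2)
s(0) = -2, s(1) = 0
Characteristic equation: x² - 5x + 2 = 0.
Discriminant Δ = (5)² + 4·(-2) = 17.
Roots r₁,₂ = (5 ± √17)/2, so r₁ = \frac{\sqrt{17}}{2} + \frac{5}{2}, r₂ = \frac{5}{2} - \frac{\sqrt{17}}{2}.
General solution: s(n) = A·r₁^n + B·r₂^n.
From the initial conditions, A + B = -2 and r₁A + r₂B = 0.
Since r₁ - r₂ = √17: A = (0 - (-2)r₂)/√17 = -1 + \frac{5 \sqrt{17}}{17}, and B = -2 - A = - \frac{5 \sqrt{17}}{17} - 1.
So s(n) = \left(-1 + \frac{5 \sqrt{17}}{17}\right)\left(\frac{\sqrt{17}}{2} + \frac{5}{2}\right)^n + \left(- \frac{5 \sqrt{17}}{17} - 1\right)\left(\frac{5}{2} - \frac{\sqrt{17}}{2}\right)^n.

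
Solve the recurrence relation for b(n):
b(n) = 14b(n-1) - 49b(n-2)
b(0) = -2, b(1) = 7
Characteristic equation: x² - 14x + 49 = 0, which is (x - (7))².
Repeated root r = 7.
General solution: b(n) = (A + Bn)·(7)^n.
From b(0) = -2: A = -2.
From b(1) = 7: (A + B)·(7) = 7 ⇒ B = 3.
So b(n) = \left(3 n - 2\right) \cdot (7)^n.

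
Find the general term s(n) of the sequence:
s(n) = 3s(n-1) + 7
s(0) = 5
First-order linear non-homogeneous.
Homogeneous solution: s_h(n) = A·(3)^n.
Try constant particular solution s_p = K: K = 3K + 7 ⇒ K = - \frac{7}{2}.
General: s(n) = A·(3)^n - \frac{7}{2}.
Apply s(0) = 5: A - \frac{7}{2} = 5 ⇒ A = \frac{17}{2}.
So s(n) = \frac{17 \cdot 3^{n}}{2} - \frac{7}{2}.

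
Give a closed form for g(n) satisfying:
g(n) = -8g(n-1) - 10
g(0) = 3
First-order linear non-homogeneous.
Homogeneous solution: g_h(n) = A·(-8)^n.
Try constant particular solution g_p = K: K = -8K - 10 ⇒ K = - \frac{10}{9}.
General: g(n) = A·(-8)^n - \frac{10}{9}.
Apply g(0) = 3: A - \frac{10}{9} = 3 ⇒ A = \frac{37}{9}.
So g(n) = \frac{37 \left(-8\right)^{n}}{9} - \frac{10}{9}.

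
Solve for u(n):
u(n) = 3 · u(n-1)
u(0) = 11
Pure geometric recurrence with ratio 3.
By induction u(n) = u(0) · (3)^n = 11 \cdot 3^{n}.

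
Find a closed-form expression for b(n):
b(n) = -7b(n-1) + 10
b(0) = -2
First-order linear non-homogeneous.
Homogeneous solution: b_h(n) = A·(-7)^n.
Try constant particular solution b_p = K: K = -7K + 10 ⇒ K = \frac{5}{4}.
General: b(n) = A·(-7)^n + \frac{5}{4}.
Apply b(0) = -2: A + \frac{5}{4} = -2 ⇒ A = - \frac{13}{4}.
So b(n) = \frac{5}{4} - \frac{13 \left(-7\right)^{n}}{4}.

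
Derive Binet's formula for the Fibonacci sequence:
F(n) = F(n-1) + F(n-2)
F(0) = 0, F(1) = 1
This is the Fibonacci sequence.
Characteristic equation: x² - x - 1 = 0; roots r₁ = \frac{1}{2} + \frac{\sqrt{5}}{2}, r₂ = \frac{1}{2} - \frac{\sqrt{5}}{2}.
General: F(n) = A·r₁^n + B·r₂^n. Solving with F(0)=0, F(1)=1 gives A = \frac{\sqrt{5}}{5}, B = - \frac{\sqrt{5}}{5}.
So F(n) = \frac{2^{- n} \sqrt{5} \left(- \left(1 - \sqrt{5}\right)^{n} + \left(1 + \sqrt{5}\right)^{n}\right)}{5}.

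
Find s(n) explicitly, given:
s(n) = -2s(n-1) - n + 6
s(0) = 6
First-order linear with linear forcing.
Homogeneous solution: s_h(n) = A·(-2)^n.
Try particular s_p(n) = pn + q. Substituting:
  pn + q = -2(p(n-1) + q) - n + 6.
Matching the n-coefficient: p = -2p - 1 ⇒ p = - \frac{1}{3}.
Matching constants: q = 2p - 2q + 6 ⇒ q = \frac{16}{9}.
General: s(n) = A·(-2)^n - \frac{n}{3} + \frac{16}{9}.
Apply s(0) = 6: A + \frac{16}{9} = 6 ⇒ A = \frac{38}{9}.
So s(n) = \frac{38 \left(-2\right)^{n}}{9} - \frac{n}{3} + \frac{16}{9}.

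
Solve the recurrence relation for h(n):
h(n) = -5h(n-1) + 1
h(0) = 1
First-order linear non-homogeneous.
Homogeneous solution: h_h(n) = A·(-5)^n.
Try constant particular solution h_p = K: K = -5K + 1 ⇒ K = \frac{1}{6}.
General: h(n) = A·(-5)^n + \frac{1}{6}.
Apply h(0) = 1: A + \frac{1}{6} = 1 ⇒ A = \frac{5}{6}.
So h(n) = \frac{5 \left(-5\right)^{n}}{6} + \frac{1}{6}.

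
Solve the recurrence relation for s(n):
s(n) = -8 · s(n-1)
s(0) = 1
Pure geometric recurrence with ratio -8.
By induction s(n) = s(0) · (-8)^n = \left(-8\right)^{n}.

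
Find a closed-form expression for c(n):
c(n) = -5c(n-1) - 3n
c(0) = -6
First-order linear with linear forcing.
Homogeneous solution: c_h(n) = A·(-5)^n.
Try particular c_p(n) = pn + q. Substituting:
  pn + q = -5(p(n-1) + q) - 3n.
Matching the n-coefficient: p = -5p - 3 ⇒ p = - \frac{1}{2}.
Matching constants: q = 5p - 5q ⇒ q = - \frac{5}{12}.
General: c(n) = A·(-5)^n - \frac{n}{2} - \frac{5}{12}.
Apply c(0) = -6: A - \frac{5}{12} = -6 ⇒ A = - \frac{67}{12}.
So c(n) = - \frac{67 \left(-5\right)^{n}}{12} - \frac{n}{2} - \frac{5}{12}.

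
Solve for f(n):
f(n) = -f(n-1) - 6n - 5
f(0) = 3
First-order linear with linear forcing.
Homogeneous solution: f_h(n) = A·(-1)^n.
Try particular f_p(n) = pn + q. Substituting:
  pn + q = -(p(n-1) + q) - 6n - 5.
Matching the n-coefficient: p = -p - 6 ⇒ p = -3.
Matching constants: q = p - q - 5 ⇒ q = -4.
General: f(n) = A·(-1)^n - 3 n - 4.
Apply f(0) = 3: A - 4 = 3 ⇒ A = 7.
So f(n) = 7 \left(-1\right)^{n} - 3 n - 4.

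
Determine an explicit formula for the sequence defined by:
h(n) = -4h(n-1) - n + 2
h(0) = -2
First-order linear with linear forcing.
Homogeneous solution: h_h(n) = A·(-4)^n.
Try particular h_p(n) = pn + q. Substituting:
  pn + q = -4(p(n-1) + q) - n + 2.
Matching the n-coefficient: p = -4p - 1 ⇒ p = - \frac{1}{5}.
Matching constants: q = 4p - 4q + 2 ⇒ q = \frac{6}{25}.
General: h(n) = A·(-4)^n - \frac{n}{5} + \frac{6}{25}.
Apply h(0) = -2: A + \frac{6}{25} = -2 ⇒ A = - \frac{56}{25}.
So h(n) = - \frac{56 \left(-4\right)^{n}}{25} - \frac{n}{5} + \frac{6}{25}.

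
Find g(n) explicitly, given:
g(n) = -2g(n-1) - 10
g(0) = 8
First-order linear non-homogeneous.
Homogeneous solution: g_h(n) = A·(-2)^n.
Try constant particular solution g_p = K: K = -2K - 10 ⇒ K = - \frac{10}{3}.
General: g(n) = A·(-2)^n - \frac{10}{3}.
Apply g(0) = 8: A - \frac{10}{3} = 8 ⇒ A = \frac{34}{3}.
So g(n) = \frac{34 \left(-2\right)^{n}}{3} - \frac{10}{3}.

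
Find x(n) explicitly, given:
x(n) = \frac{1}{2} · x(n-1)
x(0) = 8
Pure geometric recurrence with ratio \frac{1}{2}.
By induction x(n) = x(0) · (\frac{1}{2})^n = 8 \cdot 2^{- n}.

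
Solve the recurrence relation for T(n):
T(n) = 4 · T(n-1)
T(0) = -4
Pure geometric recurrence with ratio 4.
By induction T(n) = T(0) · (4)^n = - 4 \cdot 4^{n}.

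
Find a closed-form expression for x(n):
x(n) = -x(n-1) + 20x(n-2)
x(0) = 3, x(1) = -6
Characteristic equation: x² + x - 20 = 0, which factors as (x - (4))(x - (-5)) = 0.
Roots r₁ = 4, r₂ = -5 (distinct).
General solution: x(n) = A·(4)^n + B·(-5)^n.
From x(0) = 3: A + B = 3.
From x(1) = -6: 4A - 5B = -6.
Solving: A = 1, B = 2.
So x(n) = 2 \left(-5\right)^{n} + 4^{n}.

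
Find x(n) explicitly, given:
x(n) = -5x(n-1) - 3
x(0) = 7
First-order linear non-homogeneous.
Homogeneous solution: x_h(n) = A·(-5)^n.
Try constant particular solution x_p = K: K = -5K - 3 ⇒ K = - \frac{1}{2}.
General: x(n) = A·(-5)^n - \frac{1}{2}.
Apply x(0) = 7: A - \frac{1}{2} = 7 ⇒ A = \frac{15}{2}.
So x(n) = \frac{15 \left(-5\right)^{n}}{2} - \frac{1}{2}.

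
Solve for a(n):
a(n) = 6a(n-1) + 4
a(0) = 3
First-order linear non-homogeneous.
Homogeneous solution: a_h(n) = A·(6)^n.
Try constant particular solution a_p = K: K = 6K + 4 ⇒ K = - \frac{4}{5}.
General: a(n) = A·(6)^n - \frac{4}{5}.
Apply a(0) = 3: A - \frac{4}{5} = 3 ⇒ A = \frac{19}{5}.
So a(n) = \frac{19 \cdot 6^{n}}{5} - \frac{4}{5}.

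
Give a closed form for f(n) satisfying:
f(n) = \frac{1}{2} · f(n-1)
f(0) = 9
Pure geometric recurrence with ratio \frac{1}{2}.
By induction f(n) = f(0) · (\frac{1}{2})^n = 9 \cdot 2^{- n}.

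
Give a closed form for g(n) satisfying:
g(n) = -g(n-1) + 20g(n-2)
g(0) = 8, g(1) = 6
Characteristic equation: x² + x - 20 = 0, which factors as (x - (4))(x - (-5)) = 0.
Roots r₁ = 4, r₂ = -5 (distinct).
General solution: g(n) = A·(4)^n + B·(-5)^n.
From g(0) = 8: A + B = 8.
From g(1) = 6: 4A - 5B = 6.
Solving: A = \frac{46}{9}, B = \frac{26}{9}.
So g(n) = \frac{26 \left(-5\right)^{n}}{9} + \frac{46 \cdot 4^{n}}{9}.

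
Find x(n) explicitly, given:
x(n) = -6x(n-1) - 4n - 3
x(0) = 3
First-order linear with linear forcing.
Homogeneous solution: x_h(n) = A·(-6)^n.
Try particular x_p(n) = pn + q. Substituting:
  pn + q = -6(p(n-1) + q) - 4n - 3.
Matching the n-coefficient: p = -6p - 4 ⇒ p = - \frac{4}{7}.
Matching constants: q = 6p - 6q - 3 ⇒ q = - \frac{45}{49}.
General: x(n) = A·(-6)^n - \frac{4 n}{7} - \frac{45}{49}.
Apply x(0) = 3: A - \frac{45}{49} = 3 ⇒ A = \frac{192}{49}.
So x(n) = \frac{192 \left(-6\right)^{n}}{49} - \frac{4 n}{7} - \frac{45}{49}.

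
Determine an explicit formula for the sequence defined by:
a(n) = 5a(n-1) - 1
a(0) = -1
First-order linear non-homogeneous.
Homogeneous solution: a_h(n) = A·(5)^n.
Try constant particular solution a_p = K: K = 5K - 1 ⇒ K = \frac{1}{4}.
General: a(n) = A·(5)^n + \frac{1}{4}.
Apply a(0) = -1: A + \frac{1}{4} = -1 ⇒ A = - \frac{5}{4}.
So a(n) = \frac{1}{4} - \frac{5 \cdot 5^{n}}{4}.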